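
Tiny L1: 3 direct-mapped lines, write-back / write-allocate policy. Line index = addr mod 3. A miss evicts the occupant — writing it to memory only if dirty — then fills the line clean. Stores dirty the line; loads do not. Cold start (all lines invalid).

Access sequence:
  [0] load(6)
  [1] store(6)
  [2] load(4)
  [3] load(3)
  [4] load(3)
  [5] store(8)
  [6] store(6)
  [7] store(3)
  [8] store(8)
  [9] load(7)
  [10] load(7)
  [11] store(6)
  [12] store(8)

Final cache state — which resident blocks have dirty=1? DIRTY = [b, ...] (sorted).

  0 | R B6 → L0 miss [-]
  1 | W B6 → L0 hit [D]
  2 | R B4 → L1 miss [-]
  3 | R B3 → L0 miss wb→B6 [-]
  4 | R B3 → L0 hit [-]
  5 | W B8 → L2 miss [D]
  6 | W B6 → L0 miss [D]
  7 | W B3 → L0 miss wb→B6 [D]
  8 | W B8 → L2 hit [D]
  9 | R B7 → L1 miss [-]
  10 | R B7 → L1 hit [-]
  11 | W B6 → L0 miss wb→B3 [D]
  12 | W B8 → L2 hit [D]

DIRTY = [6, 8]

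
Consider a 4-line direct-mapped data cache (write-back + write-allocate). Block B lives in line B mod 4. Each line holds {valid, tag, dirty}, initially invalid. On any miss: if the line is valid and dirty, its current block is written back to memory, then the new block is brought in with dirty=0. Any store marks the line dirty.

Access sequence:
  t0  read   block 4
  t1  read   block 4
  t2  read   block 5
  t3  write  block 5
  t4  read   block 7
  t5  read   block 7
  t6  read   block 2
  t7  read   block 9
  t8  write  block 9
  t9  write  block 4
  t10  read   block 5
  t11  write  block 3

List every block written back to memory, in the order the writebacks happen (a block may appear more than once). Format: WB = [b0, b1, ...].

WB = [5, 9]

  0 | R B4 → L0 miss [-]
  1 | R B4 → L0 hit [-]
  2 | R B5 → L1 miss [-]
  3 | W B5 → L1 hit [D]
  4 | R B7 → L3 miss [-]
  5 | R B7 → L3 hit [-]
  6 | R B2 → L2 miss [-]
  7 | R B9 → L1 miss wb→B5 [-]
  8 | W B9 → L1 hit [D]
  9 | W B4 → L0 hit [D]
  10 | R B5 → L1 miss wb→B9 [-]
  11 | W B3 → L3 miss [D]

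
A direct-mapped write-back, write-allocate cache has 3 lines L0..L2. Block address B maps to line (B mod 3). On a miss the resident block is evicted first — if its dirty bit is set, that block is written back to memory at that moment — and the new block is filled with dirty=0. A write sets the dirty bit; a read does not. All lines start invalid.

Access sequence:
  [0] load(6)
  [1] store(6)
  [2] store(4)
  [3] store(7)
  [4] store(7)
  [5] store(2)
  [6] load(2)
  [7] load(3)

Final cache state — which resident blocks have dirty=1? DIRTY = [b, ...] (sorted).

  0 | R B6 → L0 miss [-]
  1 | W B6 → L0 hit [D]
  2 | W B4 → L1 miss [D]
  3 | W B7 → L1 miss wb→B4 [D]
  4 | W B7 → L1 hit [D]
  5 | W B2 → L2 miss [D]
  6 | R B2 → L2 hit [D]
  7 | R B3 → L0 miss wb→B6 [-]

DIRTY = [2, 7]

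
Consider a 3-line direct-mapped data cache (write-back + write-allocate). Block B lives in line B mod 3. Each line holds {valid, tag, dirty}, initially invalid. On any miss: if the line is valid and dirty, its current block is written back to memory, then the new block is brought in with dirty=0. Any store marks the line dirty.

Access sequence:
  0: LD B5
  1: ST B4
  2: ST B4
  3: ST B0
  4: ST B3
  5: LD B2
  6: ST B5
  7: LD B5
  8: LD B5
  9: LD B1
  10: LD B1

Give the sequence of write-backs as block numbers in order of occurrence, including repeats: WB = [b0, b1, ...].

0: R B5 → L2 miss [-]
1: W B4 → L1 miss [D]
2: W B4 → L1 hit [D]
3: W B0 → L0 miss [D]
4: W B3 → L0 miss wb→B0 [D]
5: R B2 → L2 miss [-]
6: W B5 → L2 miss [D]
7: R B5 → L2 hit [D]
8: R B5 → L2 hit [D]
9: R B1 → L1 miss wb→B4 [-]
10: R B1 → L1 hit [-]

WB = [0, 4]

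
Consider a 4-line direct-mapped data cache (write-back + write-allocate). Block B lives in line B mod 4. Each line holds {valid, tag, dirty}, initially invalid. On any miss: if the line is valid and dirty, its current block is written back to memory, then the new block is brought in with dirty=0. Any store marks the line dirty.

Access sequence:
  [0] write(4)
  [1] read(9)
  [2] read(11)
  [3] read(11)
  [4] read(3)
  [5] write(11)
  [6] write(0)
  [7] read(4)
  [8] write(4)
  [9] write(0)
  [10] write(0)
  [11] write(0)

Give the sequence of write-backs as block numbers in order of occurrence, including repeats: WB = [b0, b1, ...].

0: W B4 -> L0 miss  d=D]
1: R B9 -> L1 miss  d=-]
2: R B11 -> L3 miss  d=-]
3: R B11 -> L3 hit  d=-]
4: R B3 -> L3 miss  d=-]
5: W B11 -> L3 miss  d=D]
6: W B0 -> L0 miss wb->B4  d=D]
7: R B4 -> L0 miss wb->B0  d=-]
8: W B4 -> L0 hit  d=D]
9: W B0 -> L0 miss wb->B4  d=D]
10: W B0 -> L0 hit  d=D]
11: W B0 -> L0 hit  d=D]

WB = [4, 0, 4]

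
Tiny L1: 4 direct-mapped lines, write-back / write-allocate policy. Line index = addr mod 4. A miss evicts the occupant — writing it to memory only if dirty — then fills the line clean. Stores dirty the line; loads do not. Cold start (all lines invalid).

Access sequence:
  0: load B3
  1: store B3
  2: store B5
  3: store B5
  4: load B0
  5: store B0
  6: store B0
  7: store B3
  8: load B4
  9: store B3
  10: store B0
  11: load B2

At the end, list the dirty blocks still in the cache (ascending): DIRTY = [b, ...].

0: R B3 → L3 miss [-]
1: W B3 → L3 hit [D]
2: W B5 → L1 miss [D]
3: W B5 → L1 hit [D]
4: R B0 → L0 miss [-]
5: W B0 → L0 hit [D]
6: W B0 → L0 hit [D]
7: W B3 → L3 hit [D]
8: R B4 → L0 miss wb→B0 [-]
9: W B3 → L3 hit [D]
10: W B0 → L0 miss [D]
11: R B2 → L2 miss [-]

DIRTY = [0, 3, 5]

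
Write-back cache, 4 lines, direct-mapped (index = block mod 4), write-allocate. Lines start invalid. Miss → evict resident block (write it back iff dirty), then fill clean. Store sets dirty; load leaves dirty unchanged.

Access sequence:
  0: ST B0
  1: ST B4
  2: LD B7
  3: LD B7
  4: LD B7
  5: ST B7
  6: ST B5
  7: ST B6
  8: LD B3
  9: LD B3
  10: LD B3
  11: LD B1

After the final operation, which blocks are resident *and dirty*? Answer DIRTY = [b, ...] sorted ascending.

DIRTY = [4, 6]

0: W B0 → L0 miss [D]
1: W B4 → L0 miss wb→B0 [D]
2: R B7 → L3 miss [-]
3: R B7 → L3 hit [-]
4: R B7 → L3 hit [-]
5: W B7 → L3 hit [D]
6: W B5 → L1 miss [D]
7: W B6 → L2 miss [D]
8: R B3 → L3 miss wb→B7 [-]
9: R B3 → L3 hit [-]
10: R B3 → L3 hit [-]
11: R B1 → L1 miss wb→B5 [-]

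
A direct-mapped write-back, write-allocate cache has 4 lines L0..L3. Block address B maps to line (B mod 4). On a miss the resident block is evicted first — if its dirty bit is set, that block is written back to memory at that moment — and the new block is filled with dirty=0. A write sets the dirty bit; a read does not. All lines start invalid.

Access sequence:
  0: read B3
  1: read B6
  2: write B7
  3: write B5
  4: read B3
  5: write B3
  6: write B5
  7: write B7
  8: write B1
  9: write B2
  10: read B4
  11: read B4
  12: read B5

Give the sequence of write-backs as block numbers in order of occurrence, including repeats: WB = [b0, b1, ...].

0: R B3 → L3 miss [-]
1: R B6 → L2 miss [-]
2: W B7 → L3 miss [D]
3: W B5 → L1 miss [D]
4: R B3 → L3 miss wb→B7 [-]
5: W B3 → L3 hit [D]
6: W B5 → L1 hit [D]
7: W B7 → L3 miss wb→B3 [D]
8: W B1 → L1 miss wb→B5 [D]
9: W B2 → L2 miss [D]
10: R B4 → L0 miss [-]
11: R B4 → L0 hit [-]
12: R B5 → L1 miss wb→B1 [-]

WB = [7, 3, 5, 1]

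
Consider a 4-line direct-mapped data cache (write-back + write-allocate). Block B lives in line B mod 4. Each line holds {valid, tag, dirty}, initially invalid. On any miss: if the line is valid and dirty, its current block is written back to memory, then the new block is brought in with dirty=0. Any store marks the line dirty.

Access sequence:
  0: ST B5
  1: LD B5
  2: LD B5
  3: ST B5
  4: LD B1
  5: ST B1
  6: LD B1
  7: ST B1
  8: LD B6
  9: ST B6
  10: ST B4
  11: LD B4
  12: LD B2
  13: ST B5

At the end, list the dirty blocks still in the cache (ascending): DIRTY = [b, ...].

DIRTY = [4, 5]

  0 | W B5 → L1 miss [D]
  1 | R B5 → L1 hit [D]
  2 | R B5 → L1 hit [D]
  3 | W B5 → L1 hit [D]
  4 | R B1 → L1 miss wb→B5 [-]
  5 | W B1 → L1 hit [D]
  6 | R B1 → L1 hit [D]
  7 | W B1 → L1 hit [D]
  8 | R B6 → L2 miss [-]
  9 | W B6 → L2 hit [D]
  10 | W B4 → L0 miss [D]
  11 | R B4 → L0 hit [D]
  12 | R B2 → L2 miss wb→B6 [-]
  13 | W B5 → L1 miss wb→B1 [D]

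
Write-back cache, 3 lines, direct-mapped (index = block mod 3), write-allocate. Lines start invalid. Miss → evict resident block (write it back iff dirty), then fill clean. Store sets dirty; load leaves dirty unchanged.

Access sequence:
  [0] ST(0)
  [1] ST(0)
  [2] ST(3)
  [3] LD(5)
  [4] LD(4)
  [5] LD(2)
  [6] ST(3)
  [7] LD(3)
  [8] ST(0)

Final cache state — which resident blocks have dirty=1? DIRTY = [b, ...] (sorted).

  0 | W B0 → L0 miss [D]
  1 | W B0 → L0 hit [D]
  2 | W B3 → L0 miss wb→B0 [D]
  3 | R B5 → L2 miss [-]
  4 | R B4 → L1 miss [-]
  5 | R B2 → L2 miss [-]
  6 | W B3 → L0 hit [D]
  7 | R B3 → L0 hit [D]
  8 | W B0 → L0 miss wb→B3 [D]

DIRTY = [0]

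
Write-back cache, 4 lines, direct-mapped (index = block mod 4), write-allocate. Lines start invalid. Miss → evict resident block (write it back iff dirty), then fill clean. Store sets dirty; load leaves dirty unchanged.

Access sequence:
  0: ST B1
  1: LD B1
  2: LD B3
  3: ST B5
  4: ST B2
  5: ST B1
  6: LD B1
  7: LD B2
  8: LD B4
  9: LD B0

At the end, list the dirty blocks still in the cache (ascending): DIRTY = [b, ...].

DIRTY = [1, 2]

0: W B1 → L1 miss [D]
1: R B1 → L1 hit [D]
2: R B3 → L3 miss [-]
3: W B5 → L1 miss wb→B1 [D]
4: W B2 → L2 miss [D]
5: W B1 → L1 miss wb→B5 [D]
6: R B1 → L1 hit [D]
7: R B2 → L2 hit [D]
8: R B4 → L0 miss [-]
9: R B0 → L0 miss [-]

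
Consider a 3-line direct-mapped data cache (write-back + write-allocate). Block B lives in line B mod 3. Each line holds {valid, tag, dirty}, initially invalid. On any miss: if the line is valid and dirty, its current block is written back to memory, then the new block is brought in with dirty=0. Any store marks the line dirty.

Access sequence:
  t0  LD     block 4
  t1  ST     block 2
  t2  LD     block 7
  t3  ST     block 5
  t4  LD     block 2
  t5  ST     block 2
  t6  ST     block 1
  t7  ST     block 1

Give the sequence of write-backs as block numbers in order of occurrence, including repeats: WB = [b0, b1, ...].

WB = [2, 5]

0: R B4 -> L1 miss  d=-]
1: W B2 -> L2 miss  d=D]
2: R B7 -> L1 miss  d=-]
3: W B5 -> L2 miss wb->B2  d=D]
4: R B2 -> L2 miss wb->B5  d=-]
5: W B2 -> L2 hit  d=D]
6: W B1 -> L1 miss  d=D]
7: W B1 -> L1 hit  d=D]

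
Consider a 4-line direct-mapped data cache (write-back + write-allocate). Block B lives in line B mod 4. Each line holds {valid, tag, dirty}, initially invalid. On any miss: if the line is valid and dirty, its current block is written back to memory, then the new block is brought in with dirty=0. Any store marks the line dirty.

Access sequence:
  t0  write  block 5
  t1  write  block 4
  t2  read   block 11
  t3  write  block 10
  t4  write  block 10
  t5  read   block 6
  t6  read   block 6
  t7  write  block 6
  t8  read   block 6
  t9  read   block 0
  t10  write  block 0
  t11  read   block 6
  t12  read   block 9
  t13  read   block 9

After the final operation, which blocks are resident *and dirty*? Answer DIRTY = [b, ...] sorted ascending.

DIRTY = [0, 6]

  0 | W B5 → L1 miss [D]
  1 | W B4 → L0 miss [D]
  2 | R B11 → L3 miss [-]
  3 | W B10 → L2 miss [D]
  4 | W B10 → L2 hit [D]
  5 | R B6 → L2 miss wb→B10 [-]
  6 | R B6 → L2 hit [-]
  7 | W B6 → L2 hit [D]
  8 | R B6 → L2 hit [D]
  9 | R B0 → L0 miss wb→B4 [-]
  10 | W B0 → L0 hit [D]
  11 | R B6 → L2 hit [D]
  12 | R B9 → L1 miss wb→B5 [-]
  13 | R B9 → L1 hit [-]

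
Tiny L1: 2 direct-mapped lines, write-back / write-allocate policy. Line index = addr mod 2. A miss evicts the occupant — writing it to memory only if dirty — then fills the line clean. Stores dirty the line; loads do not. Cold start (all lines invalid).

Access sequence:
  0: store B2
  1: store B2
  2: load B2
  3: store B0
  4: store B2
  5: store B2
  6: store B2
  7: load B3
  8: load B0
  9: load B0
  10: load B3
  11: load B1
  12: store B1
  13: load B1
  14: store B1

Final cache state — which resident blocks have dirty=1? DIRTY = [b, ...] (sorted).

DIRTY = [1]

0: W B2 → L0 miss [D]
1: W B2 → L0 hit [D]
2: R B2 → L0 hit [D]
3: W B0 → L0 miss wb→B2 [D]
4: W B2 → L0 miss wb→B0 [D]
5: W B2 → L0 hit [D]
6: W B2 → L0 hit [D]
7: R B3 → L1 miss [-]
8: R B0 → L0 miss wb→B2 [-]
9: R B0 → L0 hit [-]
10: R B3 → L1 hit [-]
11: R B1 → L1 miss [-]
12: W B1 → L1 hit [D]
13: R B1 → L1 hit [D]
14: W B1 → L1 hit [D]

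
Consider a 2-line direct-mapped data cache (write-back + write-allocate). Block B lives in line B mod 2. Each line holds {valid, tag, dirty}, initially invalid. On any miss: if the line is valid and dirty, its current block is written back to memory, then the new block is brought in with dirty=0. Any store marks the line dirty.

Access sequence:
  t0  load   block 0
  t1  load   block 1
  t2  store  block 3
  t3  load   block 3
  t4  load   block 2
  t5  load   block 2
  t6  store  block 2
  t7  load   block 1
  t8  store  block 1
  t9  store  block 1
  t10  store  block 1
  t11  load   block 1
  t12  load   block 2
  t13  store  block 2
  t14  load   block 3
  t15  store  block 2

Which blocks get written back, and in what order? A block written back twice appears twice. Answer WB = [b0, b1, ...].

  0 | R B0 → L0 miss [-]
  1 | R B1 → L1 miss [-]
  2 | W B3 → L1 miss [D]
  3 | R B3 → L1 hit [D]
  4 | R B2 → L0 miss [-]
  5 | R B2 → L0 hit [-]
  6 | W B2 → L0 hit [D]
  7 | R B1 → L1 miss wb→B3 [-]
  8 | W B1 → L1 hit [D]
  9 | W B1 → L1 hit [D]
  10 | W B1 → L1 hit [D]
  11 | R B1 → L1 hit [D]
  12 | R B2 → L0 hit [D]
  13 | W B2 → L0 hit [D]
  14 | R B3 → L1 miss wb→B1 [-]
  15 | W B2 → L0 hit [D]

WB = [3, 1]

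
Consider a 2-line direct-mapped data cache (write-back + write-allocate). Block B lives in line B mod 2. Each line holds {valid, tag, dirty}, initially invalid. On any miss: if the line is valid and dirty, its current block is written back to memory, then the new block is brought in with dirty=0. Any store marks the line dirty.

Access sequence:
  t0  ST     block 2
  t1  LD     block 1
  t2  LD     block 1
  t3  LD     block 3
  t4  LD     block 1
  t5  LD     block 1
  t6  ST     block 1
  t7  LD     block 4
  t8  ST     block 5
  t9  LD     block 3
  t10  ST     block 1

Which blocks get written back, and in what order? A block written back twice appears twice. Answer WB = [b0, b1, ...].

0: W B2 -> L0 miss  d=D]
1: R B1 -> L1 miss  d=-]
2: R B1 -> L1 hit  d=-]
3: R B3 -> L1 miss  d=-]
4: R B1 -> L1 miss  d=-]
5: R B1 -> L1 hit  d=-]
6: W B1 -> L1 hit  d=D]
7: R B4 -> L0 miss wb->B2  d=-]
8: W B5 -> L1 miss wb->B1  d=D]
9: R B3 -> L1 miss wb->B5  d=-]
10: W B1 -> L1 miss  d=D]

WB = [2, 1, 5]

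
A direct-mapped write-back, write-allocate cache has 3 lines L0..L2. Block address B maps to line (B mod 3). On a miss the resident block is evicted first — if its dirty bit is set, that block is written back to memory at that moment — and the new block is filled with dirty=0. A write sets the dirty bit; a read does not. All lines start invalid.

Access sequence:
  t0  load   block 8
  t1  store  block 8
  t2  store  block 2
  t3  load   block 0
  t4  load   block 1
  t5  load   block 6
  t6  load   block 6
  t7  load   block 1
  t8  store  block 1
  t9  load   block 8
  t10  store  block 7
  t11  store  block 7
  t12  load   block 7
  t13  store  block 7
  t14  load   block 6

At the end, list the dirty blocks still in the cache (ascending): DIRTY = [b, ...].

DIRTY = [7]

  0 | R B8 → L2 miss [-]
  1 | W B8 → L2 hit [D]
  2 | W B2 → L2 miss wb→B8 [D]
  3 | R B0 → L0 miss [-]
  4 | R B1 → L1 miss [-]
  5 | R B6 → L0 miss [-]
  6 | R B6 → L0 hit [-]
  7 | R B1 → L1 hit [-]
  8 | W B1 → L1 hit [D]
  9 | R B8 → L2 miss wb→B2 [-]
  10 | W B7 → L1 miss wb→B1 [D]
  11 | W B7 → L1 hit [D]
  12 | R B7 → L1 hit [D]
  13 | W B7 → L1 hit [D]
  14 | R B6 → L0 hit [-]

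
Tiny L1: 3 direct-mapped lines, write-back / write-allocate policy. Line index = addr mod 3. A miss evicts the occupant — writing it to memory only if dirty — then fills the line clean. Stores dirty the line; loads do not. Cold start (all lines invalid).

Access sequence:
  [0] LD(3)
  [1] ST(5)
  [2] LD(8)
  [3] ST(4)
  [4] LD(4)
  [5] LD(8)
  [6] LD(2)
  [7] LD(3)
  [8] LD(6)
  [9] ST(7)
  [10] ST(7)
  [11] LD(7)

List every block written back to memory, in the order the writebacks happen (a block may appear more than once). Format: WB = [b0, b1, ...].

WB = [5, 4]

  0 | R B3 → L0 miss [-]
  1 | W B5 → L2 miss [D]
  2 | R B8 → L2 miss wb→B5 [-]
  3 | W B4 → L1 miss [D]
  4 | R B4 → L1 hit [D]
  5 | R B8 → L2 hit [-]
  6 | R B2 → L2 miss [-]
  7 | R B3 → L0 hit [-]
  8 | R B6 → L0 miss [-]
  9 | W B7 → L1 miss wb→B4 [D]
  10 | W B7 → L1 hit [D]
  11 | R B7 → L1 hit [D]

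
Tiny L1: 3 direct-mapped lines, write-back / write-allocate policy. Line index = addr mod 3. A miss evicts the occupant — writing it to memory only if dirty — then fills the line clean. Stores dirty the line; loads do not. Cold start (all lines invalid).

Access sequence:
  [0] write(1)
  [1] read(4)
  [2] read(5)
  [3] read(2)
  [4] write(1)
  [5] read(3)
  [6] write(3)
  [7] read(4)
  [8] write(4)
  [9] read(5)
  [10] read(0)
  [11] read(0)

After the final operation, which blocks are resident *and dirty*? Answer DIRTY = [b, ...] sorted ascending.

0: W B1 -> L1 miss  d=D]
1: R B4 -> L1 miss wb->B1  d=-]
2: R B5 -> L2 miss  d=-]
3: R B2 -> L2 miss  d=-]
4: W B1 -> L1 miss  d=D]
5: R B3 -> L0 miss  d=-]
6: W B3 -> L0 hit  d=D]
7: R B4 -> L1 miss wb->B1  d=-]
8: W B4 -> L1 hit  d=D]
9: R B5 -> L2 miss  d=-]
10: R B0 -> L0 miss wb->B3  d=-]
11: R B0 -> L0 hit  d=-]

DIRTY = [4]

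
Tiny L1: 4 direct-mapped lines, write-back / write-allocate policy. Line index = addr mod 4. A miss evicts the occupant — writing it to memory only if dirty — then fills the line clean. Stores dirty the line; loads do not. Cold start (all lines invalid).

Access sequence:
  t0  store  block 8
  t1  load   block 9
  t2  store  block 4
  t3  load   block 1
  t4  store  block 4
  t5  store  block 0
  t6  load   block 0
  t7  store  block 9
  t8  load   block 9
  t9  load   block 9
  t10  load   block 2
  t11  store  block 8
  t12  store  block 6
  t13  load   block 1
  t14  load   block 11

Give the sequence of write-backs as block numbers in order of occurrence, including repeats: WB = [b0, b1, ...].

WB = [8, 4, 0, 9]

0: W B8 → L0 miss [D]
1: R B9 → L1 miss [-]
2: W B4 → L0 miss wb→B8 [D]
3: R B1 → L1 miss [-]
4: W B4 → L0 hit [D]
5: W B0 → L0 miss wb→B4 [D]
6: R B0 → L0 hit [D]
7: W B9 → L1 miss [D]
8: R B9 → L1 hit [D]
9: R B9 → L1 hit [D]
10: R B2 → L2 miss [-]
11: W B8 → L0 miss wb→B0 [D]
12: W B6 → L2 miss [D]
13: R B1 → L1 miss wb→B9 [-]
14: R B11 → L3 miss [-]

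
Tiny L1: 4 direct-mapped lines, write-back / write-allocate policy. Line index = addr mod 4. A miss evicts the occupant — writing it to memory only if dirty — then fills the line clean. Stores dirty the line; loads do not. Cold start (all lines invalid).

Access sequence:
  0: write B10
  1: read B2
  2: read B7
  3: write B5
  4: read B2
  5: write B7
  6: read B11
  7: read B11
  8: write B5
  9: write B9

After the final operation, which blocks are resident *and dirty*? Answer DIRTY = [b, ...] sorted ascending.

DIRTY = [9]

0: W B10 → L2 miss [D]
1: R B2 → L2 miss wb→B10 [-]
2: R B7 → L3 miss [-]
3: W B5 → L1 miss [D]
4: R B2 → L2 hit [-]
5: W B7 → L3 hit [D]
6: R B11 → L3 miss wb→B7 [-]
7: R B11 → L3 hit [-]
8: W B5 → L1 hit [D]
9: W B9 → L1 miss wb→B5 [D]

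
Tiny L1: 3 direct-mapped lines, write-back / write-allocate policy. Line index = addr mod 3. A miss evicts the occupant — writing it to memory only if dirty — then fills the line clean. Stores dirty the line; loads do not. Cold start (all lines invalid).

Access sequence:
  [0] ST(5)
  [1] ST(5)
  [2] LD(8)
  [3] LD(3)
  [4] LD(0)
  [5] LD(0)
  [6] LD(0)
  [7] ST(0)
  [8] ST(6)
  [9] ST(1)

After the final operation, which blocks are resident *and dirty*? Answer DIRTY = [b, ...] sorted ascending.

DIRTY = [1, 6]

  0 | W B5 → L2 miss [D]
  1 | W B5 → L2 hit [D]
  2 | R B8 → L2 miss wb→B5 [-]
  3 | R B3 → L0 miss [-]
  4 | R B0 → L0 miss [-]
  5 | R B0 → L0 hit [-]
  6 | R B0 → L0 hit [-]
  7 | W B0 → L0 hit [D]
  8 | W B6 → L0 miss wb→B0 [D]
  9 | W B1 → L1 miss [D]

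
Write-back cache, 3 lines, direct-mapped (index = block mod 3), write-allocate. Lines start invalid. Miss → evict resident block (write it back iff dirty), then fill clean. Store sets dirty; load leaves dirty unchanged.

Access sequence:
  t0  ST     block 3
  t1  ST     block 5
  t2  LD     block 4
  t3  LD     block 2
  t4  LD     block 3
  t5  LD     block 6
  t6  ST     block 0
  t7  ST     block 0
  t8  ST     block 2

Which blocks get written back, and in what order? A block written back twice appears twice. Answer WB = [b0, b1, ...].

WB = [5, 3]

0: W B3 → L0 miss [D]
1: W B5 → L2 miss [D]
2: R B4 → L1 miss [-]
3: R B2 → L2 miss wb→B5 [-]
4: R B3 → L0 hit [D]
5: R B6 → L0 miss wb→B3 [-]
6: W B0 → L0 miss [D]
7: W B0 → L0 hit [D]
8: W B2 → L2 hit [D]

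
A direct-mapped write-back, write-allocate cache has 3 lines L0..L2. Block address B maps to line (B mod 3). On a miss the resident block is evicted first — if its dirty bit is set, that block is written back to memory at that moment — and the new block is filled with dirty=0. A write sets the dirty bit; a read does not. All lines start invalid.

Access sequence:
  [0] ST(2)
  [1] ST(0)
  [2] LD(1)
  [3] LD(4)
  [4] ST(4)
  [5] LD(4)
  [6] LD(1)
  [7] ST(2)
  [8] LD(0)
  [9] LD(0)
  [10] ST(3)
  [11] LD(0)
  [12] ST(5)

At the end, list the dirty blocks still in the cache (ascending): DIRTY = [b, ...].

0: W B2 → L2 miss [D]
1: W B0 → L0 miss [D]
2: R B1 → L1 miss [-]
3: R B4 → L1 miss [-]
4: W B4 → L1 hit [D]
5: R B4 → L1 hit [D]
6: R B1 → L1 miss wb→B4 [-]
7: W B2 → L2 hit [D]
8: R B0 → L0 hit [D]
9: R B0 → L0 hit [D]
10: W B3 → L0 miss wb→B0 [D]
11: R B0 → L0 miss wb→B3 [-]
12: W B5 → L2 miss wb→B2 [D]

DIRTY = [5]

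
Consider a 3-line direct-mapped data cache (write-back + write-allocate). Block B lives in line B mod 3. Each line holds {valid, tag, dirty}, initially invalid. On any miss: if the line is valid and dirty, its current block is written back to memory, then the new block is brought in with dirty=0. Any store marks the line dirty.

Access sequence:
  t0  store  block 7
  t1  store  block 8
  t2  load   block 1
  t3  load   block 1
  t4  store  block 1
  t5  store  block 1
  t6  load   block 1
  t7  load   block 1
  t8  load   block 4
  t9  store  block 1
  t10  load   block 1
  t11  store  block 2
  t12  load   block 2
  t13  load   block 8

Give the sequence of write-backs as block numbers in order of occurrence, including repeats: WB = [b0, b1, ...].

WB = [7, 1, 8, 2]

  0 | W B7 → L1 miss [D]
  1 | W B8 → L2 miss [D]
  2 | R B1 → L1 miss wb→B7 [-]
  3 | R B1 → L1 hit [-]
  4 | W B1 → L1 hit [D]
  5 | W B1 → L1 hit [D]
  6 | R B1 → L1 hit [D]
  7 | R B1 → L1 hit [D]
  8 | R B4 → L1 miss wb→B1 [-]
  9 | W B1 → L1 miss [D]
  10 | R B1 → L1 hit [D]
  11 | W B2 → L2 miss wb→B8 [D]
  12 | R B2 → L2 hit [D]
  13 | R B8 → L2 miss wb→B2 [-]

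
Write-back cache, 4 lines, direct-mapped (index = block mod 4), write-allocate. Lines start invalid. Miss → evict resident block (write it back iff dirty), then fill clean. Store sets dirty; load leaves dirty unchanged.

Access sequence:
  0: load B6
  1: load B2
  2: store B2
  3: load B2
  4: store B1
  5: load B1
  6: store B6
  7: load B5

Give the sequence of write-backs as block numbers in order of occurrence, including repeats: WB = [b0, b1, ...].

WB = [2, 1]

  0 | R B6 → L2 miss [-]
  1 | R B2 → L2 miss [-]
  2 | W B2 → L2 hit [D]
  3 | R B2 → L2 hit [D]
  4 | W B1 → L1 miss [D]
  5 | R B1 → L1 hit [D]
  6 | W B6 → L2 miss wb→B2 [D]
  7 | R B5 → L1 miss wb→B1 [-]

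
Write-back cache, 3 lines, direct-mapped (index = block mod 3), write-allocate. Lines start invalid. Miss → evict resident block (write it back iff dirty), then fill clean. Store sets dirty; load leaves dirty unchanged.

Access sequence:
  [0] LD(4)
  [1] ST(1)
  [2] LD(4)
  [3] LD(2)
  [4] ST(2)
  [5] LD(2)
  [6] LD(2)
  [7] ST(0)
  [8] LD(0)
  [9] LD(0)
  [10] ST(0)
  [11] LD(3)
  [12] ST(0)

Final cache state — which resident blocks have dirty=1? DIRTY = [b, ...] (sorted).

DIRTY = [0, 2]

0: R B4 -> L1 miss  d=-]
1: W B1 -> L1 miss  d=D]
2: R B4 -> L1 miss wb->B1  d=-]
3: R B2 -> L2 miss  d=-]
4: W B2 -> L2 hit  d=D]
5: R B2 -> L2 hit  d=D]
6: R B2 -> L2 hit  d=D]
7: W B0 -> L0 miss  d=D]
8: R B0 -> L0 hit  d=D]
9: R B0 -> L0 hit  d=D]
10: W B0 -> L0 hit  d=D]
11: R B3 -> L0 miss wb->B0  d=-]
12: W B0 -> L0 miss  d=D]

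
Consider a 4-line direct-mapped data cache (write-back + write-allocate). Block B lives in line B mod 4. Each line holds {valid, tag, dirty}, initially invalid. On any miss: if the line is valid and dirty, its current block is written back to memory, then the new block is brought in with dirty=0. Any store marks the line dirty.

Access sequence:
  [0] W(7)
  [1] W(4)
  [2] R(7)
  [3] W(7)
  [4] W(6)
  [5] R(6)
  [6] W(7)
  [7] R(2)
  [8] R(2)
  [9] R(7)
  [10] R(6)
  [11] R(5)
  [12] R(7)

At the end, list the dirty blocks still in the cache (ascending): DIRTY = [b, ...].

  0 | W B7 → L3 miss [D]
  1 | W B4 → L0 miss [D]
  2 | R B7 → L3 hit [D]
  3 | W B7 → L3 hit [D]
  4 | W B6 → L2 miss [D]
  5 | R B6 → L2 hit [D]
  6 | W B7 → L3 hit [D]
  7 | R B2 → L2 miss wb→B6 [-]
  8 | R B2 → L2 hit [-]
  9 | R B7 → L3 hit [D]
  10 | R B6 → L2 miss [-]
  11 | R B5 → L1 miss [-]
  12 | R B7 → L3 hit [D]

DIRTY = [4, 7]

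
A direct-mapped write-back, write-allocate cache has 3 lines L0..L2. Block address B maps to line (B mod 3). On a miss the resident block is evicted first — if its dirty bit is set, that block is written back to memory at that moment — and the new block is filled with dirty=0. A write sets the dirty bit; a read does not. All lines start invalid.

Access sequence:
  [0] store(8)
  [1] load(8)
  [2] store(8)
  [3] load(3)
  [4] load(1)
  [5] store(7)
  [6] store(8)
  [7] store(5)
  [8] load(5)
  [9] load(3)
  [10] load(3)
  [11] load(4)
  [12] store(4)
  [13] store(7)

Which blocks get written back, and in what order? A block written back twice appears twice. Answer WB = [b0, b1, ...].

0: W B8 -> L2 miss  d=D]
1: R B8 -> L2 hit  d=D]
2: W B8 -> L2 hit  d=D]
3: R B3 -> L0 miss  d=-]
4: R B1 -> L1 miss  d=-]
5: W B7 -> L1 miss  d=D]
6: W B8 -> L2 hit  d=D]
7: W B5 -> L2 miss wb->B8  d=D]
8: R B5 -> L2 hit  d=D]
9: R B3 -> L0 hit  d=-]
10: R B3 -> L0 hit  d=-]
11: R B4 -> L1 miss wb->B7  d=-]
12: W B4 -> L1 hit  d=D]
13: W B7 -> L1 miss wb->B4  d=D]

WB = [8, 7, 4]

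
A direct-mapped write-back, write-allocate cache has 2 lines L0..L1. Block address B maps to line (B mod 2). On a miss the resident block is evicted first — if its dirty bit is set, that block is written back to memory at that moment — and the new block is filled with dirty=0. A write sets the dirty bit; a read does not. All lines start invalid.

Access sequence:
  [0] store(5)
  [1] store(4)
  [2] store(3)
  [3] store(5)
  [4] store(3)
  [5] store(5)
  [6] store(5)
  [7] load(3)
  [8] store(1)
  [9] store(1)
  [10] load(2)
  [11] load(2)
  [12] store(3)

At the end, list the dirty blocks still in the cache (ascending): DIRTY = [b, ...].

DIRTY = [3]

  0 | W B5 → L1 miss [D]
  1 | W B4 → L0 miss [D]
  2 | W B3 → L1 miss wb→B5 [D]
  3 | W B5 → L1 miss wb→B3 [D]
  4 | W B3 → L1 miss wb→B5 [D]
  5 | W B5 → L1 miss wb→B3 [D]
  6 | W B5 → L1 hit [D]
  7 | R B3 → L1 miss wb→B5 [-]
  8 | W B1 → L1 miss [D]
  9 | W B1 → L1 hit [D]
  10 | R B2 → L0 miss wb→B4 [-]
  11 | R B2 → L0 hit [-]
  12 | W B3 → L1 miss wb→B1 [D]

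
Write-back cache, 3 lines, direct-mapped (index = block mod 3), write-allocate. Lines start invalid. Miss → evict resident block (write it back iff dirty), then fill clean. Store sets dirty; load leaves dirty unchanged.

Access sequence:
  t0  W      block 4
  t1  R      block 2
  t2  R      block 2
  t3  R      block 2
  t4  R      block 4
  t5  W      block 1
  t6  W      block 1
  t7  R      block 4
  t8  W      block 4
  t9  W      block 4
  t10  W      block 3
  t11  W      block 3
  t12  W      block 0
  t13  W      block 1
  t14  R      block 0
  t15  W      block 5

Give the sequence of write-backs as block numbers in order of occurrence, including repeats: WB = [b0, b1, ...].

WB = [4, 1, 3, 4]

  0 | W B4 → L1 miss [D]
  1 | R B2 → L2 miss [-]
  2 | R B2 → L2 hit [-]
  3 | R B2 → L2 hit [-]
  4 | R B4 → L1 hit [D]
  5 | W B1 → L1 miss wb→B4 [D]
  6 | W B1 → L1 hit [D]
  7 | R B4 → L1 miss wb→B1 [-]
  8 | W B4 → L1 hit [D]
  9 | W B4 → L1 hit [D]
  10 | W B3 → L0 miss [D]
  11 | W B3 → L0 hit [D]
  12 | W B0 → L0 miss wb→B3 [D]
  13 | W B1 → L1 miss wb→B4 [D]
  14 | R B0 → L0 hit [D]
  15 | W B5 → L2 miss [D]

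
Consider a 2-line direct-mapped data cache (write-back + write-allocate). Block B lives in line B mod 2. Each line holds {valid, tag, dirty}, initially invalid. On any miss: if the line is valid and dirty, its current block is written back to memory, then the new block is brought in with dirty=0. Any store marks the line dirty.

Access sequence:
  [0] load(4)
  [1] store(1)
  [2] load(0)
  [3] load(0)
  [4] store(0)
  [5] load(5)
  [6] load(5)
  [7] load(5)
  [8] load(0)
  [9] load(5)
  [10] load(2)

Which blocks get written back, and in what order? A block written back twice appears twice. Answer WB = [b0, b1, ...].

  0 | R B4 → L0 miss [-]
  1 | W B1 → L1 miss [D]
  2 | R B0 → L0 miss [-]
  3 | R B0 → L0 hit [-]
  4 | W B0 → L0 hit [D]
  5 | R B5 → L1 miss wb→B1 [-]
  6 | R B5 → L1 hit [-]
  7 | R B5 → L1 hit [-]
  8 | R B0 → L0 hit [D]
  9 | R B5 → L1 hit [-]
  10 | R B2 → L0 miss wb→B0 [-]

WB = [1, 0]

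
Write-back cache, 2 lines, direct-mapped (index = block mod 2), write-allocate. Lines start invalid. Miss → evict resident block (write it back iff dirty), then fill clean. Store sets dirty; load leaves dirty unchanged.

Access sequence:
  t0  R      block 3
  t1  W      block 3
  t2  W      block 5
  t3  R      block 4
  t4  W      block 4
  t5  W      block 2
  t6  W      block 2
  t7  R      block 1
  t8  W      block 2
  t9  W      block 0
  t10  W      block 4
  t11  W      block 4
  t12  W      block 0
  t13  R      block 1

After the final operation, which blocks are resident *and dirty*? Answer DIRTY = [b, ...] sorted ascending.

DIRTY = [0]

0: R B3 -> L1 miss  d=-]
1: W B3 -> L1 hit  d=D]
2: W B5 -> L1 miss wb->B3  d=D]
3: R B4 -> L0 miss  d=-]
4: W B4 -> L0 hit  d=D]
5: W B2 -> L0 miss wb->B4  d=D]
6: W B2 -> L0 hit  d=D]
7: R B1 -> L1 miss wb->B5  d=-]
8: W B2 -> L0 hit  d=D]
9: W B0 -> L0 miss wb->B2  d=D]
10: W B4 -> L0 miss wb->B0  d=D]
11: W B4 -> L0 hit  d=D]
12: W B0 -> L0 miss wb->B4  d=D]
13: R B1 -> L1 hit  d=-]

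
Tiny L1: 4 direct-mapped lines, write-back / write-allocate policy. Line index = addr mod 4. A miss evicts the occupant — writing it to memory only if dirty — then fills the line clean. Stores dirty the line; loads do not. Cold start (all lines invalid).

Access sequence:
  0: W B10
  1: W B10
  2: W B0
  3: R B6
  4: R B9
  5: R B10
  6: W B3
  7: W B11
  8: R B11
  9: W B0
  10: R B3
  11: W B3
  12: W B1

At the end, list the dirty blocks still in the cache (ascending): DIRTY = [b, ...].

DIRTY = [0, 1, 3]

0: W B10 → L2 miss [D]
1: W B10 → L2 hit [D]
2: W B0 → L0 miss [D]
3: R B6 → L2 miss wb→B10 [-]
4: R B9 → L1 miss [-]
5: R B10 → L2 miss [-]
6: W B3 → L3 miss [D]
7: W B11 → L3 miss wb→B3 [D]
8: R B11 → L3 hit [D]
9: W B0 → L0 hit [D]
10: R B3 → L3 miss wb→B11 [-]
11: W B3 → L3 hit [D]
12: W B1 → L1 miss [D]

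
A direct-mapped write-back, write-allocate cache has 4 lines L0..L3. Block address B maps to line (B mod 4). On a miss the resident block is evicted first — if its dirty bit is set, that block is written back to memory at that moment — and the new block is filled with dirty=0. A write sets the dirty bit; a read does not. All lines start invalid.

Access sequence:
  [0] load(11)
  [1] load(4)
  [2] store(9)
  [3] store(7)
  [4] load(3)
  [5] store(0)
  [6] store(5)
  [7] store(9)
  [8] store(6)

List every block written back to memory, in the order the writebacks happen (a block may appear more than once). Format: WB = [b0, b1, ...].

WB = [7, 9, 5]

  0 | R B11 → L3 miss [-]
  1 | R B4 → L0 miss [-]
  2 | W B9 → L1 miss [D]
  3 | W B7 → L3 miss [D]
  4 | R B3 → L3 miss wb→B7 [-]
  5 | W B0 → L0 miss [D]
  6 | W B5 → L1 miss wb→B9 [D]
  7 | W B9 → L1 miss wb→B5 [D]
  8 | W B6 → L2 miss [D]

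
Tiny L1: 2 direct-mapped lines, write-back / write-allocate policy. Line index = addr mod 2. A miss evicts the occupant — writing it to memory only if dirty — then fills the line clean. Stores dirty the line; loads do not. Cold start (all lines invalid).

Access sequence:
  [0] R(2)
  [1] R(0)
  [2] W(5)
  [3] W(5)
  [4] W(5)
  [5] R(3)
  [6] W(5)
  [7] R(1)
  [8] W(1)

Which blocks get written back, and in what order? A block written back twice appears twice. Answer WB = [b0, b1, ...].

0: R B2 → L0 miss [-]
1: R B0 → L0 miss [-]
2: W B5 → L1 miss [D]
3: W B5 → L1 hit [D]
4: W B5 → L1 hit [D]
5: R B3 → L1 miss wb→B5 [-]
6: W B5 → L1 miss [D]
7: R B1 → L1 miss wb→B5 [-]
8: W B1 → L1 hit [D]

WB = [5, 5]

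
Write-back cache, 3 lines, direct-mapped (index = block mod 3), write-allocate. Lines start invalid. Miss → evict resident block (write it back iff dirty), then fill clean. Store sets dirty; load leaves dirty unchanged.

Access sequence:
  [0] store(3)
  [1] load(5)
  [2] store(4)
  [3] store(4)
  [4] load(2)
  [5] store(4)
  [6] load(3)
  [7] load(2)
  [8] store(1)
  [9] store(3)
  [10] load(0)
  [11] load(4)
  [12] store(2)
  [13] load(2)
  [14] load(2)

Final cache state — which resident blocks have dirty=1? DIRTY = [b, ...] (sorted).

DIRTY = [2]

  0 | W B3 → L0 miss [D]
  1 | R B5 → L2 miss [-]
  2 | W B4 → L1 miss [D]
  3 | W B4 → L1 hit [D]
  4 | R B2 → L2 miss [-]
  5 | W B4 → L1 hit [D]
  6 | R B3 → L0 hit [D]
  7 | R B2 → L2 hit [-]
  8 | W B1 → L1 miss wb→B4 [D]
  9 | W B3 → L0 hit [D]
  10 | R B0 → L0 miss wb→B3 [-]
  11 | R B4 → L1 miss wb→B1 [-]
  12 | W B2 → L2 hit [D]
  13 | R B2 → L2 hit [D]
  14 | R B2 → L2 hit [D]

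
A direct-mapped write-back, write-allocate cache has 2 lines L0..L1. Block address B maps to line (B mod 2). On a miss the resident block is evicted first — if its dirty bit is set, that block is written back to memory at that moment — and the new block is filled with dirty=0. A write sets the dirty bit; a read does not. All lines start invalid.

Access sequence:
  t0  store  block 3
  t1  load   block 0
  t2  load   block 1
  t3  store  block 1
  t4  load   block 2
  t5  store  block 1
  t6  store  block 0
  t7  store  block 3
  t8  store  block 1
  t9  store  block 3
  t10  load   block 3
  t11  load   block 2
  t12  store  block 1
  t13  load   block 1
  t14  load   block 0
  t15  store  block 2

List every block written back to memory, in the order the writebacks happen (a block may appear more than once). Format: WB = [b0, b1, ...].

0: W B3 -> L1 miss  d=D]
1: R B0 -> L0 miss  d=-]
2: R B1 -> L1 miss wb->B3  d=-]
3: W B1 -> L1 hit  d=D]
4: R B2 -> L0 miss  d=-]
5: W B1 -> L1 hit  d=D]
6: W B0 -> L0 miss  d=D]
7: W B3 -> L1 miss wb->B1  d=D]
8: W B1 -> L1 miss wb->B3  d=D]
9: W B3 -> L1 miss wb->B1  d=D]
10: R B3 -> L1 hit  d=D]
11: R B2 -> L0 miss wb->B0  d=-]
12: W B1 -> L1 miss wb->B3  d=D]
13: R B1 -> L1 hit  d=D]
14: R B0 -> L0 miss  d=-]
15: W B2 -> L0 miss  d=D]

WB = [3, 1, 3, 1, 0, 3]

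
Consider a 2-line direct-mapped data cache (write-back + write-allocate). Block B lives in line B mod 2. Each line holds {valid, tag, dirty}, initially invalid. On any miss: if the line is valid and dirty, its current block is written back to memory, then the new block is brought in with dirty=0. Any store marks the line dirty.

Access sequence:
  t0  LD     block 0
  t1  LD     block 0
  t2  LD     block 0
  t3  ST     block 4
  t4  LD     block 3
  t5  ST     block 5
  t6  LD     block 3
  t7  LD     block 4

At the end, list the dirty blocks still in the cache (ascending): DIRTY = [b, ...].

0: R B0 -> L0 miss  d=-]
1: R B0 -> L0 hit  d=-]
2: R B0 -> L0 hit  d=-]
3: W B4 -> L0 miss  d=D]
4: R B3 -> L1 miss  d=-]
5: W B5 -> L1 miss  d=D]
6: R B3 -> L1 miss wb->B5  d=-]
7: R B4 -> L0 hit  d=D]

DIRTY = [4]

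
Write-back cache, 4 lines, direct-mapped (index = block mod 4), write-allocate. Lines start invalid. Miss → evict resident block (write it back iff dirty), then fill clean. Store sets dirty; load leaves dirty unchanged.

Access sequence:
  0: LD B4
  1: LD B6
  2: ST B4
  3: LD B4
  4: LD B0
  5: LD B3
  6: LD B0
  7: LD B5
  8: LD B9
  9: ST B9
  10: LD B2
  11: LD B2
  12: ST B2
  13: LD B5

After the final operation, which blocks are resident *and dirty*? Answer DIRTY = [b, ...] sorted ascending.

DIRTY = [2]

  0 | R B4 → L0 miss [-]
  1 | R B6 → L2 miss [-]
  2 | W B4 → L0 hit [D]
  3 | R B4 → L0 hit [D]
  4 | R B0 → L0 miss wb→B4 [-]
  5 | R B3 → L3 miss [-]
  6 | R B0 → L0 hit [-]
  7 | R B5 → L1 miss [-]
  8 | R B9 → L1 miss [-]
  9 | W B9 → L1 hit [D]
  10 | R B2 → L2 miss [-]
  11 | R B2 → L2 hit [-]
  12 | W B2 → L2 hit [D]
  13 | R B5 → L1 miss wb→B9 [-]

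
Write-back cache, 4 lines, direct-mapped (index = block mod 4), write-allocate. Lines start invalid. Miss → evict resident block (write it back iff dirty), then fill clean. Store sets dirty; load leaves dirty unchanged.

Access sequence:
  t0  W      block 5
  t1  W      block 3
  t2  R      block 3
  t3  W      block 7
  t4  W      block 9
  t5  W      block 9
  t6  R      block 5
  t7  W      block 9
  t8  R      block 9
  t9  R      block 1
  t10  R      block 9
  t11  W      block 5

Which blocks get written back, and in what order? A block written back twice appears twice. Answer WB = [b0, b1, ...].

WB = [3, 5, 9, 9]

0: W B5 → L1 miss [D]
1: W B3 → L3 miss [D]
2: R B3 → L3 hit [D]
3: W B7 → L3 miss wb→B3 [D]
4: W B9 → L1 miss wb→B5 [D]
5: W B9 → L1 hit [D]
6: R B5 → L1 miss wb→B9 [-]
7: W B9 → L1 miss [D]
8: R B9 → L1 hit [D]
9: R B1 → L1 miss wb→B9 [-]
10: R B9 → L1 miss [-]
11: W B5 → L1 miss [D]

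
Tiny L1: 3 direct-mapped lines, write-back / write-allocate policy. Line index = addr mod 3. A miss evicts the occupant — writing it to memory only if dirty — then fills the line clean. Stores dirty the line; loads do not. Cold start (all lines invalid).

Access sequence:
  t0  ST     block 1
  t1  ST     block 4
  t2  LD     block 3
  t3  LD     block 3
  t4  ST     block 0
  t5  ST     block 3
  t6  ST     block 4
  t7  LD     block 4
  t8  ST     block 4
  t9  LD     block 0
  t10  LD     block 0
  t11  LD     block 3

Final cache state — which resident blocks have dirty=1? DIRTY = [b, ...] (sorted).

DIRTY = [4]

0: W B1 → L1 miss [D]
1: W B4 → L1 miss wb→B1 [D]
2: R B3 → L0 miss [-]
3: R B3 → L0 hit [-]
4: W B0 → L0 miss [D]
5: W B3 → L0 miss wb→B0 [D]
6: W B4 → L1 hit [D]
7: R B4 → L1 hit [D]
8: W B4 → L1 hit [D]
9: R B0 → L0 miss wb→B3 [-]
10: R B0 → L0 hit [-]
11: R B3 → L0 miss [-]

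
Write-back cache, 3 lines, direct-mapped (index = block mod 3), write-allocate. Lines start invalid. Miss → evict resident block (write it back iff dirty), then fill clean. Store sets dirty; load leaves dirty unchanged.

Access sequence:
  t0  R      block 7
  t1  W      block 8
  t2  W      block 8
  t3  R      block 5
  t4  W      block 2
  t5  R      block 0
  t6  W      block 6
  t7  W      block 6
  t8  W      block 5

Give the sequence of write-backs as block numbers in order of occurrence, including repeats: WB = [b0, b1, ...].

  0 | R B7 → L1 miss [-]
  1 | W B8 → L2 miss [D]
  2 | W B8 → L2 hit [D]
  3 | R B5 → L2 miss wb→B8 [-]
  4 | W B2 → L2 miss [D]
  5 | R B0 → L0 miss [-]
  6 | W B6 → L0 miss [D]
  7 | W B6 → L0 hit [D]
  8 | W B5 → L2 miss wb→B2 [D]

WB = [8, 2]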